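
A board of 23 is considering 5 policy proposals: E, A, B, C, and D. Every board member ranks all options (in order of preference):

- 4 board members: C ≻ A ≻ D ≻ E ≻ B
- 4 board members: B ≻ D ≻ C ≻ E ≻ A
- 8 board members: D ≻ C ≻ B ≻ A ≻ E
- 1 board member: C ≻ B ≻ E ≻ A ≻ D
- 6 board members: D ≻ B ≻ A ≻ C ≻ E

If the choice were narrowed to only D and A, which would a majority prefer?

Voters preferring D to A: 18; preferring A to D: 5.
D wins the head-to-head.

D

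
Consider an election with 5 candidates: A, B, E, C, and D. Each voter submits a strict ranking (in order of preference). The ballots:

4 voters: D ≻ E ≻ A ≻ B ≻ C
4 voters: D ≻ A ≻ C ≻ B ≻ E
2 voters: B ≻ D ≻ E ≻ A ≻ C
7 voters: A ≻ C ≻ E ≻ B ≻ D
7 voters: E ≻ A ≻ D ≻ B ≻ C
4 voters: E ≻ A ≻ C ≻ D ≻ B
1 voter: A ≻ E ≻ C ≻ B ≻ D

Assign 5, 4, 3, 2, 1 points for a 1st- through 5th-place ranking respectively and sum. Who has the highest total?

A

A: 4·3 + 4·4 + 2·2 + 7·5 + 7·4 + 4·4 + 1·5 = 116
B: 4·2 + 4·2 + 2·5 + 7·2 + 7·2 + 4·1 + 1·2 = 60
E: 4·4 + 4·1 + 2·3 + 7·3 + 7·5 + 4·5 + 1·4 = 106
C: 4·1 + 4·3 + 2·1 + 7·4 + 7·1 + 4·3 + 1·3 = 68
D: 4·5 + 4·5 + 2·4 + 7·1 + 7·3 + 4·2 + 1·1 = 85
A has the highest Borda score (116).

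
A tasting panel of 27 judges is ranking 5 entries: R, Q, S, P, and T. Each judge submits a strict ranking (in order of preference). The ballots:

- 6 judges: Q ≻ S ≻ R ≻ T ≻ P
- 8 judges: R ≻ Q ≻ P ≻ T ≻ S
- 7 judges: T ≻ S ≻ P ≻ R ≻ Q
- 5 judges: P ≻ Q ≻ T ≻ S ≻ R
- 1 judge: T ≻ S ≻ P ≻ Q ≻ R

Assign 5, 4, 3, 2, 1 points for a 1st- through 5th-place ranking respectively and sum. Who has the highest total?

R: 6·3 + 8·5 + 7·2 + 5·1 + 1·1 = 78
Q: 6·5 + 8·4 + 7·1 + 5·4 + 1·2 = 91
S: 6·4 + 8·1 + 7·4 + 5·2 + 1·4 = 74
P: 6·1 + 8·3 + 7·3 + 5·5 + 1·3 = 79
T: 6·2 + 8·2 + 7·5 + 5·3 + 1·5 = 83
Q has the highest Borda score (91).

Q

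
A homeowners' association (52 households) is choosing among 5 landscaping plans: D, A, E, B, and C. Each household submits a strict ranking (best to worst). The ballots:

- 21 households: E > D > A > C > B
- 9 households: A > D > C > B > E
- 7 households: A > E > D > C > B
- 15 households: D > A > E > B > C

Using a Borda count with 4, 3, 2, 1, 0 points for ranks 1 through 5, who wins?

D

D: 21·3 + 9·3 + 7·2 + 15·4 = 164
A: 21·2 + 9·4 + 7·4 + 15·3 = 151
E: 21·4 + 9·0 + 7·3 + 15·2 = 135
B: 21·0 + 9·1 + 7·0 + 15·1 = 24
C: 21·1 + 9·2 + 7·1 + 15·0 = 46
D has the highest Borda score (164).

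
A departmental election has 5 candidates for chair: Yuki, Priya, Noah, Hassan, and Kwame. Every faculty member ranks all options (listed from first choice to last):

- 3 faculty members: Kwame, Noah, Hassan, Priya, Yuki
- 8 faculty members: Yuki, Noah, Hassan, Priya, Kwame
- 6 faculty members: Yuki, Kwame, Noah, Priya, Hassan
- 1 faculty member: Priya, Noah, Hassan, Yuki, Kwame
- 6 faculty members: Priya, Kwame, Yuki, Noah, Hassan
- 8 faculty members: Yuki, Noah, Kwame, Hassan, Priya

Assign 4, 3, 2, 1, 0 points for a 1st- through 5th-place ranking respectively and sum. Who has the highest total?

Yuki: 3·0 + 8·4 + 6·4 + 1·1 + 6·2 + 8·4 = 101
Priya: 3·1 + 8·1 + 6·1 + 1·4 + 6·4 + 8·0 = 45
Noah: 3·3 + 8·3 + 6·2 + 1·3 + 6·1 + 8·3 = 78
Hassan: 3·2 + 8·2 + 6·0 + 1·2 + 6·0 + 8·1 = 32
Kwame: 3·4 + 8·0 + 6·3 + 1·0 + 6·3 + 8·2 = 64
Yuki has the highest Borda score (101).

Yuki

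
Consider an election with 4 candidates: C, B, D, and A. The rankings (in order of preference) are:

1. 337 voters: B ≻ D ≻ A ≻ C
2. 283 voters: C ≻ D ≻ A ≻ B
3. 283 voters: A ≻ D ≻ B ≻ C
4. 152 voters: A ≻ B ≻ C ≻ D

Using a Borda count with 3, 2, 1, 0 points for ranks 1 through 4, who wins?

C: 337·0 + 283·3 + 283·0 + 152·1 = 1001
B: 337·3 + 283·0 + 283·1 + 152·2 = 1598
D: 337·2 + 283·2 + 283·2 + 152·0 = 1806
A: 337·1 + 283·1 + 283·3 + 152·3 = 1925
A has the highest Borda score (1925).

A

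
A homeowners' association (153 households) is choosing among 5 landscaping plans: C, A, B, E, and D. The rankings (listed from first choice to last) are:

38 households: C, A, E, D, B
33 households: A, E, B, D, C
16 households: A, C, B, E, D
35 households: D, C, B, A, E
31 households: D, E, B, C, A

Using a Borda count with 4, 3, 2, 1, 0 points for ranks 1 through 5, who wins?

A

C: 38·4 + 33·0 + 16·3 + 35·3 + 31·1 = 336
A: 38·3 + 33·4 + 16·4 + 35·1 + 31·0 = 345
B: 38·0 + 33·2 + 16·2 + 35·2 + 31·2 = 230
E: 38·2 + 33·3 + 16·1 + 35·0 + 31·3 = 284
D: 38·1 + 33·1 + 16·0 + 35·4 + 31·4 = 335
A has the highest Borda score (345).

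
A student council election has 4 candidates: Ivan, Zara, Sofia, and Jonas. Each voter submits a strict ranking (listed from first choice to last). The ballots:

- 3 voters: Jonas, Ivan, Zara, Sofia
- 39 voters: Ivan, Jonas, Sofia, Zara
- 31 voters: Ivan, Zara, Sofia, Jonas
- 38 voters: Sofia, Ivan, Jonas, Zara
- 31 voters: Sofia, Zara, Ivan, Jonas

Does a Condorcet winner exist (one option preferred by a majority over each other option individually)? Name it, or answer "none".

Ivan

Ivan vs Zara: 111–31 for Ivan.
Ivan vs Sofia: 73–69 for Ivan.
Ivan vs Jonas: 139–3 for Ivan.
Ivan beats every other option head-to-head.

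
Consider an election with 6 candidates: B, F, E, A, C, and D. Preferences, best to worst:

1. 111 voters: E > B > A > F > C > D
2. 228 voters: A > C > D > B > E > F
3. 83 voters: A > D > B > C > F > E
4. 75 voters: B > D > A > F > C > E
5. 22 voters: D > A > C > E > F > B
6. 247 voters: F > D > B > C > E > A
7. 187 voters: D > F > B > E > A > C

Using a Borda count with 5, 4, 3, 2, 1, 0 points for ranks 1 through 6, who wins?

D

B: 111·4 + 228·2 + 83·3 + 75·5 + 22·0 + 247·3 + 187·3 = 2826
F: 111·2 + 228·0 + 83·1 + 75·2 + 22·1 + 247·5 + 187·4 = 2460
E: 111·5 + 228·1 + 83·0 + 75·0 + 22·2 + 247·1 + 187·2 = 1448
A: 111·3 + 228·5 + 83·5 + 75·3 + 22·4 + 247·0 + 187·1 = 2388
C: 111·1 + 228·4 + 83·2 + 75·1 + 22·3 + 247·2 + 187·0 = 1824
D: 111·0 + 228·3 + 83·4 + 75·4 + 22·5 + 247·4 + 187·5 = 3349
D has the highest Borda score (3349).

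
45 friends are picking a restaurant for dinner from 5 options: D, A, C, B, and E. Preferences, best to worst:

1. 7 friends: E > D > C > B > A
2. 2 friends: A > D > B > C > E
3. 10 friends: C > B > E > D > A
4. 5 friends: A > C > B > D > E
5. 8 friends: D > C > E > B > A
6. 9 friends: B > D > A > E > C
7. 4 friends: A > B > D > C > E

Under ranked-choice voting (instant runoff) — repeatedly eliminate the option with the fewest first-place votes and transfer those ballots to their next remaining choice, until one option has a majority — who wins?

D

Round 1: D 8, A 11, C 10, B 9, E 7. Eliminate E.
Round 2: D 15, A 11, C 10, B 9. Eliminate B.
Round 3: D 24, A 11, C 10. D has a majority.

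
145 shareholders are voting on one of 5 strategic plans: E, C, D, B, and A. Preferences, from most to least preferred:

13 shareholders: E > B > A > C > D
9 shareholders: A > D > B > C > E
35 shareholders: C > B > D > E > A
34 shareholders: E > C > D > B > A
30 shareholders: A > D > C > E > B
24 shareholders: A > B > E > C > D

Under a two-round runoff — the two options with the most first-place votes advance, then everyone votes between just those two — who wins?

E

Round 1 first-place votes: E 47, C 35, D 0, B 0, A 63.
A and E advance.
Runoff: A is preferred to E by 63 voters; E by 82.
E wins the runoff.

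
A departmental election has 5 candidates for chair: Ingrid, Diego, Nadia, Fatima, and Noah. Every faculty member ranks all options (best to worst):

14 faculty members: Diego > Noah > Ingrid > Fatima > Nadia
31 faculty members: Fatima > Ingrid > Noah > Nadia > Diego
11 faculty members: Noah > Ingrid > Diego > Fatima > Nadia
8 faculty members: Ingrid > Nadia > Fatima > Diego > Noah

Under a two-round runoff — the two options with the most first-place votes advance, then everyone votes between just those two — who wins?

Round 1 first-place votes: Ingrid 8, Diego 14, Nadia 0, Fatima 31, Noah 11.
Fatima and Diego advance.
Runoff: Fatima is preferred to Diego by 39 voters; Diego by 25.
Fatima wins the runoff.

Fatima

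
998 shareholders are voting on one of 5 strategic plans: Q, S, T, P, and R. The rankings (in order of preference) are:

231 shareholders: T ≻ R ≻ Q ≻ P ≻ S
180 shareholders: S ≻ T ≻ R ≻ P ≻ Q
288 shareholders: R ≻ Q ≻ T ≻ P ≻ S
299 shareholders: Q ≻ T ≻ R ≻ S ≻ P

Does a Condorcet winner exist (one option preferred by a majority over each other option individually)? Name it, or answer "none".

none

Checking pairwise contests:
R beats Q 699–299.
Q beats S 818–180.
Q beats T 587–411.
Q beats P 818–180.
T beats R 710–288.
Every option loses at least one head-to-head, so there is no Condorcet winner.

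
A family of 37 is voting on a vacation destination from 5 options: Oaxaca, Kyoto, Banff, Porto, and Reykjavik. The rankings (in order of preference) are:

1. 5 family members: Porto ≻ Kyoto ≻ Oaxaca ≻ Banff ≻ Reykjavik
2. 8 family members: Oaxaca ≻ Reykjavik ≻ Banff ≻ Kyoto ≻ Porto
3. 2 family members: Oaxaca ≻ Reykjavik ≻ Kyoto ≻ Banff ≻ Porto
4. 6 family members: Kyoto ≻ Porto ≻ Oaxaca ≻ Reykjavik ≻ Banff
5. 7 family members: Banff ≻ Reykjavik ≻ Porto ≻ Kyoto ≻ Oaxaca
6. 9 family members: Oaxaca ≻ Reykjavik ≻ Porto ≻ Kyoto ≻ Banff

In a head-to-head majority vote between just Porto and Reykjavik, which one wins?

Reykjavik

Voters preferring Porto to Reykjavik: 11; preferring Reykjavik to Porto: 26.
Reykjavik wins the head-to-head.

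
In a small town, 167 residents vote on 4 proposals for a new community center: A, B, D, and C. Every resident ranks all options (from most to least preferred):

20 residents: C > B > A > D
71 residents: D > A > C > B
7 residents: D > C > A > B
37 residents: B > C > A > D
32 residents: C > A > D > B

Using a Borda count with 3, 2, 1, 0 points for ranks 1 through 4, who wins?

A: 20·1 + 71·2 + 7·1 + 37·1 + 32·2 = 270
B: 20·2 + 71·0 + 7·0 + 37·3 + 32·0 = 151
D: 20·0 + 71·3 + 7·3 + 37·0 + 32·1 = 266
C: 20·3 + 71·1 + 7·2 + 37·2 + 32·3 = 315
C has the highest Borda score (315).

C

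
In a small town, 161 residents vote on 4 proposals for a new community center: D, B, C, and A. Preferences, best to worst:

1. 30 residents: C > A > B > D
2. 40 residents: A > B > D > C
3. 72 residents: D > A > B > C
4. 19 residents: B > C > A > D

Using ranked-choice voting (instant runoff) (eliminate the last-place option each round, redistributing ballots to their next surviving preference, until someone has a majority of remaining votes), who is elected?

Round 1: D 72, B 19, C 30, A 40. Eliminate B.
Round 2: D 72, C 49, A 40. Eliminate A.
Round 3: D 112, C 49. D has a majority.

D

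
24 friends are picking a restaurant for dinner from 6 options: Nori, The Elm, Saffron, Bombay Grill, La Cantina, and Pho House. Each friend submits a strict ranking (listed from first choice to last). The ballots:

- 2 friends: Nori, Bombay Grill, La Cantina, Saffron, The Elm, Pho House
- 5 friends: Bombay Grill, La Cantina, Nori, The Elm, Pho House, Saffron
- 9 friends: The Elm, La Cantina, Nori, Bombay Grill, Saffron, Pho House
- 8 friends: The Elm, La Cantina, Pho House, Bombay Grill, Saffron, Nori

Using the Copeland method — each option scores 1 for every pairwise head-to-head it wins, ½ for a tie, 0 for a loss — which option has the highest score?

Nori: beats Saffron and Pho House; loses to The Elm, Bombay Grill, and La Cantina → score 2.
The Elm: beats Nori, Saffron, Bombay Grill, La Cantina, and Pho House → score 5.
Saffron: loses to Nori, The Elm, Bombay Grill, La Cantina, and Pho House → score 0.
Bombay Grill: beats Nori, Saffron, and Pho House; loses to The Elm and La Cantina → score 3.
La Cantina: beats Nori, Saffron, Bombay Grill, and Pho House; loses to The Elm → score 4.
Pho House: beats Saffron; loses to Nori, The Elm, Bombay Grill, and La Cantina → score 1.
The Elm has the best pairwise record.

The Elm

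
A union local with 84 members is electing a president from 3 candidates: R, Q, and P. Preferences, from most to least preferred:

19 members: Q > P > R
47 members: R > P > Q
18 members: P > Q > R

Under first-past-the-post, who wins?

First-place votes: R 47, Q 19, P 18.
R has the most first-place votes.

R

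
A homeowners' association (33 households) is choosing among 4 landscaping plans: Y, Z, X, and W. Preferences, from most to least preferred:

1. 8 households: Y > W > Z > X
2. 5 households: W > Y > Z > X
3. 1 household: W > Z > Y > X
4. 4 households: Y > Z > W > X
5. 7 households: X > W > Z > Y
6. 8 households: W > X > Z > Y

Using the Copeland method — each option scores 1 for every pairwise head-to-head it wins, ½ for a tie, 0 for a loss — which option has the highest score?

Y: beats Z and X; loses to W → score 2.
Z: beats X; loses to Y and W → score 1.
X: loses to Y, Z, and W → score 0.
W: beats Y, Z, and X → score 3.
W has the best pairwise record.

W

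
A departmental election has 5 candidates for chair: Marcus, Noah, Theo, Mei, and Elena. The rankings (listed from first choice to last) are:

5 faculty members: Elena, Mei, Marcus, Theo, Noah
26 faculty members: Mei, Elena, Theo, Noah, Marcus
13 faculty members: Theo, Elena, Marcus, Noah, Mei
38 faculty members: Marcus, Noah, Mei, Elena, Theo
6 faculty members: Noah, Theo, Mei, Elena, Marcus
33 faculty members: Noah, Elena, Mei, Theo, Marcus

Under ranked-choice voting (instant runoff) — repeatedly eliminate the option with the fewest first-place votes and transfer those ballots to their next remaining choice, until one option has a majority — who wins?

Noah

Round 1: Marcus 38, Noah 39, Theo 13, Mei 26, Elena 5. Eliminate Elena.
Round 2: Marcus 38, Noah 39, Theo 13, Mei 31. Eliminate Theo.
Round 3: Marcus 51, Noah 39, Mei 31. Eliminate Mei.
Round 4: Marcus 56, Noah 65. Noah has a majority.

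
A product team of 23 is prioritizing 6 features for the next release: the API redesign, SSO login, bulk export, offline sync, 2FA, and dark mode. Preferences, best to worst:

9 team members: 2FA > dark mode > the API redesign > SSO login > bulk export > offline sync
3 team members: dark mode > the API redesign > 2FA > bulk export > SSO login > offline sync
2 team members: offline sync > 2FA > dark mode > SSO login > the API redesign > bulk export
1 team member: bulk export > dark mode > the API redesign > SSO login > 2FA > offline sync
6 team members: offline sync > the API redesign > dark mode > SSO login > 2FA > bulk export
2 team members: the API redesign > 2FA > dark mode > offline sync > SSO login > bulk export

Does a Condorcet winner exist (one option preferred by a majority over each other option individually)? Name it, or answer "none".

Checking pairwise contests:
dark mode beats the API redesign 15–8.
the API redesign beats SSO login 21–2.
the API redesign beats bulk export 22–1.
the API redesign beats offline sync 15–8.
the API redesign beats 2FA 12–11.
2FA beats dark mode 13–10.
Every option loses at least one head-to-head, so there is no Condorcet winner.

none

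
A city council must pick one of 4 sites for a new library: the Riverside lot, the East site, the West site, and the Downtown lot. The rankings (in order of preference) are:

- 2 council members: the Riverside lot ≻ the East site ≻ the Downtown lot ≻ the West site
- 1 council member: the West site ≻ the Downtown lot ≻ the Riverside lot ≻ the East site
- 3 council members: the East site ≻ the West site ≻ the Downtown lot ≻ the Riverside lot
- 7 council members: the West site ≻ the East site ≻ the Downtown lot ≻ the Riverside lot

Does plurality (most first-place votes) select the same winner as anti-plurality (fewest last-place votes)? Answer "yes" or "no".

no

Plurality — first-place votes: the Riverside lot 2, the East site 3, the West site 8, the Downtown lot 0. Winner: the West site.
Anti-plurality — last-place votes: the Riverside lot 10, the East site 1, the West site 2, the Downtown lot 0. Winner: the Downtown lot.
The two methods disagree.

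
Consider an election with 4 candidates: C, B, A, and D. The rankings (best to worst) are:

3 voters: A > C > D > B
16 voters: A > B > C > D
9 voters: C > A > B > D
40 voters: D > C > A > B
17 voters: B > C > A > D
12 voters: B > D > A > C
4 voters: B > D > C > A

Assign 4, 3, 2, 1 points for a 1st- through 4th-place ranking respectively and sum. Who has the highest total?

C

C: 3·3 + 16·2 + 9·4 + 40·3 + 17·3 + 12·1 + 4·2 = 268
B: 3·1 + 16·3 + 9·2 + 40·1 + 17·4 + 12·4 + 4·4 = 241
A: 3·4 + 16·4 + 9·3 + 40·2 + 17·2 + 12·2 + 4·1 = 245
D: 3·2 + 16·1 + 9·1 + 40·4 + 17·1 + 12·3 + 4·3 = 256
C has the highest Borda score (268).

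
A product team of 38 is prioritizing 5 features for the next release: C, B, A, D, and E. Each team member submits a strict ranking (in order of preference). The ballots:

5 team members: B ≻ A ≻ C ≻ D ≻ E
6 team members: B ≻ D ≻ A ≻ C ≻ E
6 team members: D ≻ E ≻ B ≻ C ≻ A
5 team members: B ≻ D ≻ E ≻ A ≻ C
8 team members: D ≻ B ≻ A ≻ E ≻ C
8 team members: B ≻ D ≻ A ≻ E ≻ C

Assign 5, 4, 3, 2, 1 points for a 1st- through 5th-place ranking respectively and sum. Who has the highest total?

B

C: 5·3 + 6·2 + 6·2 + 5·1 + 8·1 + 8·1 = 60
B: 5·5 + 6·5 + 6·3 + 5·5 + 8·4 + 8·5 = 170
A: 5·4 + 6·3 + 6·1 + 5·2 + 8·3 + 8·3 = 102
D: 5·2 + 6·4 + 6·5 + 5·4 + 8·5 + 8·4 = 156
E: 5·1 + 6·1 + 6·4 + 5·3 + 8·2 + 8·2 = 82
B has the highest Borda score (170).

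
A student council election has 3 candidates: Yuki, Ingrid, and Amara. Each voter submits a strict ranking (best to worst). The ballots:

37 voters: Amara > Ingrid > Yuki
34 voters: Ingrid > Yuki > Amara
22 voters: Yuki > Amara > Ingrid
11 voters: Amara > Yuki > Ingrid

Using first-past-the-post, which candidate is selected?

Amara

First-place votes: Yuki 22, Ingrid 34, Amara 48.
Amara has the most first-place votes.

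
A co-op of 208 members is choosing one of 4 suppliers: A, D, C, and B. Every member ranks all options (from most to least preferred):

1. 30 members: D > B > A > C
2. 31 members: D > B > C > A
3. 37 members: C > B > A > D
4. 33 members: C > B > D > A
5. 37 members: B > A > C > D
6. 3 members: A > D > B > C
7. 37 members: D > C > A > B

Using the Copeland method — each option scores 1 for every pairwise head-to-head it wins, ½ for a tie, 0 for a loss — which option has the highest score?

C

A: loses to D, C, and B → score 0.
D: beats A; loses to C and B → score 1.
C: beats A, D, and B → score 3.
B: beats A and D; loses to C → score 2.
C has the best pairwise record.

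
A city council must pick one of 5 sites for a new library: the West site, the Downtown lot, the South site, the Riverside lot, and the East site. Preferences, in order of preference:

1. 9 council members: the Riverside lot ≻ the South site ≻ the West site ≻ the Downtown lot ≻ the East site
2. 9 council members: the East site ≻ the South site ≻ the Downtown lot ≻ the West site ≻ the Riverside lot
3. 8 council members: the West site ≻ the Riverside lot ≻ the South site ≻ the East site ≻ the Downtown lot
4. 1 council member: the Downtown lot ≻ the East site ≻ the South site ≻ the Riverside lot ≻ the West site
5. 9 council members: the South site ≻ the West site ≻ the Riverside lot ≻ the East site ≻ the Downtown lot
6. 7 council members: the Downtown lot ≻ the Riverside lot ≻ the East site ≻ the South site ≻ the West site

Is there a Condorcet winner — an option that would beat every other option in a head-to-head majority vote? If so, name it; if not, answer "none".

none

Checking pairwise contests:
the South site beats the West site 35–8.
the West site beats the Downtown lot 26–17.
the Riverside lot beats the South site 24–19.
the West site beats the Riverside lot 26–17.
the West site beats the East site 26–17.
Every option loses at least one head-to-head, so there is no Condorcet winner.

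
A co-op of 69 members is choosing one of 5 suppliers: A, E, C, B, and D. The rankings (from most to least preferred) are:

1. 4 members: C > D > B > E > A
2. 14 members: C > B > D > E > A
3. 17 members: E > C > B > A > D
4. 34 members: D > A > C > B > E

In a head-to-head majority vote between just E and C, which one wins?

Voters preferring E to C: 17; preferring C to E: 52.
C wins the head-to-head.

C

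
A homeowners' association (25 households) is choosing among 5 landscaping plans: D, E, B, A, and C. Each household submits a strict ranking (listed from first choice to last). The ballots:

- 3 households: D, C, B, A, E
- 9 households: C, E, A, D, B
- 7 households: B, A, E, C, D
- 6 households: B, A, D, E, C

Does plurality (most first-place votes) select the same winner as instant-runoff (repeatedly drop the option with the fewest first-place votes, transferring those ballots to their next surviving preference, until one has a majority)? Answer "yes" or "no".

yes

Plurality — first-place votes: D 3, E 0, B 13, A 0, C 9. Winner: B.
Instant-runoff — R1 D 3, E 0, B 13, A 0, C 9 (B winner). Winner: B.
The two methods agree.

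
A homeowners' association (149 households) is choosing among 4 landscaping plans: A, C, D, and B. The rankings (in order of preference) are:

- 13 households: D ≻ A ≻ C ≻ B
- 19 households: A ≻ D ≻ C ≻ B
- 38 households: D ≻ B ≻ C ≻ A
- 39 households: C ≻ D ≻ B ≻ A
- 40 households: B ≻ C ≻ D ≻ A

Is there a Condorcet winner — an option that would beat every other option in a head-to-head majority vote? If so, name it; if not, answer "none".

Checking pairwise contests:
C beats A 117–32.
B beats C 78–71.
C beats D 79–70.
D beats B 109–40.
Every option loses at least one head-to-head, so there is no Condorcet winner.

none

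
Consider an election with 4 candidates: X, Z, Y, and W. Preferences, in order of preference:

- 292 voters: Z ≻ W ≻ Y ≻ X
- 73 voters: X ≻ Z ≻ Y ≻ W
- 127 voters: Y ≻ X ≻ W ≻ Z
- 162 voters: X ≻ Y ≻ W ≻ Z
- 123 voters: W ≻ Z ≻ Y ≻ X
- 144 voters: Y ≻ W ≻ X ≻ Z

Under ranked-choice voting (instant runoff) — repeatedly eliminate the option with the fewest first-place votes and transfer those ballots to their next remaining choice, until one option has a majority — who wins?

Round 1: X 235, Z 292, Y 271, W 123. Eliminate W.
Round 2: X 235, Z 415, Y 271. Eliminate X.
Round 3: Z 488, Y 433. Z has a majority.

Z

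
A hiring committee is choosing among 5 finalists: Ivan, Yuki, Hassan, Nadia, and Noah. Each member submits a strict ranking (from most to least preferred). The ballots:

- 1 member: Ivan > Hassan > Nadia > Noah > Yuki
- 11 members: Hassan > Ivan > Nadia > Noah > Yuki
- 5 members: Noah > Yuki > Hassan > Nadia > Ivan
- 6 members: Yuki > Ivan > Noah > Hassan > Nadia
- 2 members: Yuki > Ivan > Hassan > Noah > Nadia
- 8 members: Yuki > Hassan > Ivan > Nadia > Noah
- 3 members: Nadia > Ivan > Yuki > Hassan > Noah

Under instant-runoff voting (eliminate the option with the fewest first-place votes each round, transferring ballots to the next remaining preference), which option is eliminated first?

Round 1: Ivan 1, Yuki 16, Hassan 11, Nadia 3, Noah 5. Eliminate Ivan.

Ivan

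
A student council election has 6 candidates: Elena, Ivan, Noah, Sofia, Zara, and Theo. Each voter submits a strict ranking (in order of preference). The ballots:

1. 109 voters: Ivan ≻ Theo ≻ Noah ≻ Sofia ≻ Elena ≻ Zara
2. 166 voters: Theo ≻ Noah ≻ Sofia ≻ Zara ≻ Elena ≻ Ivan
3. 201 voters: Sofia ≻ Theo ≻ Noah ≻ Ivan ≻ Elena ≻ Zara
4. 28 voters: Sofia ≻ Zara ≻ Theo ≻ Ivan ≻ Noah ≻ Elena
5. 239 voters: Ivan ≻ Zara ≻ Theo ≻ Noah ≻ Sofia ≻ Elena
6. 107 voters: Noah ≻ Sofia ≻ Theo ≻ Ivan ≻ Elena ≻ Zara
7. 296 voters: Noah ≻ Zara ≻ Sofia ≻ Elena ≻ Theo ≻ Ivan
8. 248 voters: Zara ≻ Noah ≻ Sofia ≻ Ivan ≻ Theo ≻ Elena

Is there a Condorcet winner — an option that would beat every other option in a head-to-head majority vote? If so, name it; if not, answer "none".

none

Checking pairwise contests:
Ivan beats Elena 932–462.
Noah beats Ivan 1018–376.
Theo beats Noah 743–651.
Noah beats Sofia 1165–229.
Noah beats Zara 879–515.
Sofia beats Theo 880–514.
Every option loses at least one head-to-head, so there is no Condorcet winner.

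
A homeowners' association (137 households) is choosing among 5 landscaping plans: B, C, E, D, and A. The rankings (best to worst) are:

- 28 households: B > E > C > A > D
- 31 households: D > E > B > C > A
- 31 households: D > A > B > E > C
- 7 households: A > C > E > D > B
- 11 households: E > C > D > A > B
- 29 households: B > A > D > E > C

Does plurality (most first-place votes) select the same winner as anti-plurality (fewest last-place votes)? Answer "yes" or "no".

no

Plurality — first-place votes: B 57, C 0, E 11, D 62, A 7. Winner: D.
Anti-plurality — last-place votes: B 18, C 60, E 0, D 28, A 31. Winner: E.
The two methods disagree.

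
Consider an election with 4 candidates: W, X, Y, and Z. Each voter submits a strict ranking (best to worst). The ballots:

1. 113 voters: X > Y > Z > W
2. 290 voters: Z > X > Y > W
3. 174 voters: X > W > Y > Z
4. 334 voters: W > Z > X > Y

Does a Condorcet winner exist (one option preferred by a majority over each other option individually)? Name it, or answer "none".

Checking pairwise contests:
X beats W 577–334.
Z beats X 624–287.
W beats Y 508–403.
W beats Z 508–403.
Every option loses at least one head-to-head, so there is no Condorcet winner.

none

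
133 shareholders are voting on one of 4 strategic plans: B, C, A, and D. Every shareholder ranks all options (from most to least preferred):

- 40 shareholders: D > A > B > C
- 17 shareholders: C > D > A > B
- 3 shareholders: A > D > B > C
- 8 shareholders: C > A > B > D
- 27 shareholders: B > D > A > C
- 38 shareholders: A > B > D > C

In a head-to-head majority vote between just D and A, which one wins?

Voters preferring D to A: 84; preferring A to D: 49.
D wins the head-to-head.

D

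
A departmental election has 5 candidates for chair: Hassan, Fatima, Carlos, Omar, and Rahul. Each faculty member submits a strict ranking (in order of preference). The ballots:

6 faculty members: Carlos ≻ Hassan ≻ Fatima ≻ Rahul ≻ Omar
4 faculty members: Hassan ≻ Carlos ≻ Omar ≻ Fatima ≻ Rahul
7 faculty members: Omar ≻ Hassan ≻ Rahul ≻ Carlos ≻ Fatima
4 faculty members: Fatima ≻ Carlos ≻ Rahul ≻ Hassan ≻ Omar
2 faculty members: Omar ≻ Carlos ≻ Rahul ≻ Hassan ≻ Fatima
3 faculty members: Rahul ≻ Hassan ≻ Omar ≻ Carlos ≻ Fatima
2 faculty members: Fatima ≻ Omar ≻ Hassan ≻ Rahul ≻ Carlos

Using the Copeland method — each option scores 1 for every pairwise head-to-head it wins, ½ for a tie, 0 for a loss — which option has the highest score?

Hassan: beats Fatima, Carlos, Omar, and Rahul → score 4.
Fatima: beats Rahul; loses to Hassan, Carlos, and Omar → score 1.
Carlos: beats Fatima and Rahul; ties Omar; loses to Hassan → score 2.5.
Omar: beats Fatima and Rahul; ties Carlos; loses to Hassan → score 2.5.
Rahul: loses to Hassan, Fatima, Carlos, and Omar → score 0.
Hassan has the best pairwise record.

Hassan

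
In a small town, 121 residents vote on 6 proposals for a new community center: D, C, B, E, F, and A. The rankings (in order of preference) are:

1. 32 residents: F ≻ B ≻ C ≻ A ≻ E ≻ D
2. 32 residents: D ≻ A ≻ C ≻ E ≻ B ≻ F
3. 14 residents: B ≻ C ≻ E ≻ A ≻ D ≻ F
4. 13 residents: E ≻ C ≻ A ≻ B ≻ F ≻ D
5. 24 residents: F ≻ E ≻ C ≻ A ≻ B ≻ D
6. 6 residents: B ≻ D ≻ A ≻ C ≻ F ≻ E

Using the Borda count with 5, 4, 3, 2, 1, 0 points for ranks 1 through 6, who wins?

C

D: 32·0 + 32·5 + 14·1 + 13·0 + 24·0 + 6·4 = 198
C: 32·3 + 32·3 + 14·4 + 13·4 + 24·3 + 6·2 = 384
B: 32·4 + 32·1 + 14·5 + 13·2 + 24·1 + 6·5 = 310
E: 32·1 + 32·2 + 14·3 + 13·5 + 24·4 + 6·0 = 299
F: 32·5 + 32·0 + 14·0 + 13·1 + 24·5 + 6·1 = 299
A: 32·2 + 32·4 + 14·2 + 13·3 + 24·2 + 6·3 = 325
C has the highest Borda score (384).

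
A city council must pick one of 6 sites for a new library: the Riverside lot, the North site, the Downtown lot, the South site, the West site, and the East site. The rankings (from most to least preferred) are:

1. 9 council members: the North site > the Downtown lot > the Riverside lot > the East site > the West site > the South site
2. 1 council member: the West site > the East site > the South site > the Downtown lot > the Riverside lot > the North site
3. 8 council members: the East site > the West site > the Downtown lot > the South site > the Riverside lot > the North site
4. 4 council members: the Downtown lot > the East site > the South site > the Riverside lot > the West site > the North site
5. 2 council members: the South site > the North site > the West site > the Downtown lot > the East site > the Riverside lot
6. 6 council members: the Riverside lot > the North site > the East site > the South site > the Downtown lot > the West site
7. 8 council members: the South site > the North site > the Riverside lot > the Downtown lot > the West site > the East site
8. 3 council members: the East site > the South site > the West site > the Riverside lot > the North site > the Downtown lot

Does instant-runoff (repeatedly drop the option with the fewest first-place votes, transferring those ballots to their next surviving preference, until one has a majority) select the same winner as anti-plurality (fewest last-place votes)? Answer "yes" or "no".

no

Instant-runoff — R1 the Riverside lot 6, the North site 9, the Downtown lot 4, the South site 10, the West site 1, the East site 11 (the West site out); R2 the Riverside lot 6, the North site 9, the Downtown lot 4, the South site 10, the East site 12 (the Downtown lot out); R3 the Riverside lot 6, the North site 9, the South site 10, the East site 16 (the Riverside lot out); R4 the North site 15, the South site 10, the East site 16 (the South site out); R5 the North site 25, the East site 16 (the North site winner). Winner: the North site.
Anti-plurality — last-place votes: the Riverside lot 2, the North site 13, the Downtown lot 3, the South site 9, the West site 6, the East site 8. Winner: the Riverside lot.
The two methods disagree.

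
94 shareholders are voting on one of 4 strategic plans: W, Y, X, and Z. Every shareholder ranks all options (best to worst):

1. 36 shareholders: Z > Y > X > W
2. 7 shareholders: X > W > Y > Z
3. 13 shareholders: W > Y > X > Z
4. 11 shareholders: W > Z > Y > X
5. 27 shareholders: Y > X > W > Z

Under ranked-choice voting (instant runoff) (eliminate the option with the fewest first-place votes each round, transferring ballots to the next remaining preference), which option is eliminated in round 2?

Round 1: W 24, Y 27, X 7, Z 36. Eliminate X.
Round 2: W 31, Y 27, Z 36. Eliminate Y.

Y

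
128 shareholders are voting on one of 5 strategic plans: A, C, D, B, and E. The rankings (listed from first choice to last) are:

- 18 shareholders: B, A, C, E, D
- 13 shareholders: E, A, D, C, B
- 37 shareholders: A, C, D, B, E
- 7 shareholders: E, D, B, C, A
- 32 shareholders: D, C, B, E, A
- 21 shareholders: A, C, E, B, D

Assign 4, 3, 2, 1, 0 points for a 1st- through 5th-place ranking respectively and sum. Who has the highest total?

C

A: 18·3 + 13·3 + 37·4 + 7·0 + 32·0 + 21·4 = 325
C: 18·2 + 13·1 + 37·3 + 7·1 + 32·3 + 21·3 = 326
D: 18·0 + 13·2 + 37·2 + 7·3 + 32·4 + 21·0 = 249
B: 18·4 + 13·0 + 37·1 + 7·2 + 32·2 + 21·1 = 208
E: 18·1 + 13·4 + 37·0 + 7·4 + 32·1 + 21·2 = 172
C has the highest Borda score (326).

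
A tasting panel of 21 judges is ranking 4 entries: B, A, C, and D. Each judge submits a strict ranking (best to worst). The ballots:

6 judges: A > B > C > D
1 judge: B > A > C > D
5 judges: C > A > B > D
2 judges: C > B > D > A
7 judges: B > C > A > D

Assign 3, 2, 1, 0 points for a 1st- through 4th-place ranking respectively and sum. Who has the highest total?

B

B: 6·2 + 1·3 + 5·1 + 2·2 + 7·3 = 45
A: 6·3 + 1·2 + 5·2 + 2·0 + 7·1 = 37
C: 6·1 + 1·1 + 5·3 + 2·3 + 7·2 = 42
D: 6·0 + 1·0 + 5·0 + 2·1 + 7·0 = 2
B has the highest Borda score (45).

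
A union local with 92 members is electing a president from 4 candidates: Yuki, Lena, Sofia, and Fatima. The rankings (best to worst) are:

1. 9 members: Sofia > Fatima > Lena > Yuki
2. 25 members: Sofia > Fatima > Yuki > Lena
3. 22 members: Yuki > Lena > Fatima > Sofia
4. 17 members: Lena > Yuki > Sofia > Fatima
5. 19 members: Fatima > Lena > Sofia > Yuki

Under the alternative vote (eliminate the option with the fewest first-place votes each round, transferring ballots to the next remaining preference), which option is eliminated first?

Lena

Round 1: Yuki 22, Lena 17, Sofia 34, Fatima 19. Eliminate Lena.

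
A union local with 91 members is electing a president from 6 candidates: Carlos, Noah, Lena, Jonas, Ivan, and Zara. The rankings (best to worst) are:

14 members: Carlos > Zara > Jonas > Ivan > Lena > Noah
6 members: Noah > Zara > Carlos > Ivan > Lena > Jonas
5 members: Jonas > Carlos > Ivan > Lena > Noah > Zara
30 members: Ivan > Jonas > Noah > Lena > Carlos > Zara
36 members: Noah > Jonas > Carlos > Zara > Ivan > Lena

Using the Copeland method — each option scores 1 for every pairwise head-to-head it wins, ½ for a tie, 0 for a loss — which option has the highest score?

Jonas

Carlos: beats Lena, Ivan, and Zara; loses to Noah and Jonas → score 3.
Noah: beats Carlos, Lena, and Zara; loses to Jonas and Ivan → score 3.
Lena: loses to Carlos, Noah, Jonas, Ivan, and Zara → score 0.
Jonas: beats Carlos, Noah, Lena, Ivan, and Zara → score 5.
Ivan: beats Noah and Lena; loses to Carlos, Jonas, and Zara → score 2.
Zara: beats Lena and Ivan; loses to Carlos, Noah, and Jonas → score 2.
Jonas has the best pairwise record.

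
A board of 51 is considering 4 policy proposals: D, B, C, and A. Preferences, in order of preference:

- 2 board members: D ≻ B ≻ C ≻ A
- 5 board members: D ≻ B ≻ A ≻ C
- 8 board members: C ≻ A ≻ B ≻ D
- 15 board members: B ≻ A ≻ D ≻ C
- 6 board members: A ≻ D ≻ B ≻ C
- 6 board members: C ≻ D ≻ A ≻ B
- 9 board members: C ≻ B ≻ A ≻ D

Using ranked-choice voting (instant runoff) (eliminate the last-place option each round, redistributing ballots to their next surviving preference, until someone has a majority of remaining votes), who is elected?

B

Round 1: D 7, B 15, C 23, A 6. Eliminate A.
Round 2: D 13, B 15, C 23. Eliminate D.
Round 3: B 28, C 23. B has a majority.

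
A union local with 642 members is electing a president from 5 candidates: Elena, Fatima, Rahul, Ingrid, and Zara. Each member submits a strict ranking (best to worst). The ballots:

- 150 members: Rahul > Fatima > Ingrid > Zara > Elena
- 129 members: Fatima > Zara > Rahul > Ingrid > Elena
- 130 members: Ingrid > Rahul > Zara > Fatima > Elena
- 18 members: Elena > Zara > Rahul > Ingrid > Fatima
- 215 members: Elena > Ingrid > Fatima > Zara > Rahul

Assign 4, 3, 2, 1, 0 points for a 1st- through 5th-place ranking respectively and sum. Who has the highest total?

Elena: 150·0 + 129·0 + 130·0 + 18·4 + 215·4 = 932
Fatima: 150·3 + 129·4 + 130·1 + 18·0 + 215·2 = 1526
Rahul: 150·4 + 129·2 + 130·3 + 18·2 + 215·0 = 1284
Ingrid: 150·2 + 129·1 + 130·4 + 18·1 + 215·3 = 1612
Zara: 150·1 + 129·3 + 130·2 + 18·3 + 215·1 = 1066
Ingrid has the highest Borda score (1612).

Ingrid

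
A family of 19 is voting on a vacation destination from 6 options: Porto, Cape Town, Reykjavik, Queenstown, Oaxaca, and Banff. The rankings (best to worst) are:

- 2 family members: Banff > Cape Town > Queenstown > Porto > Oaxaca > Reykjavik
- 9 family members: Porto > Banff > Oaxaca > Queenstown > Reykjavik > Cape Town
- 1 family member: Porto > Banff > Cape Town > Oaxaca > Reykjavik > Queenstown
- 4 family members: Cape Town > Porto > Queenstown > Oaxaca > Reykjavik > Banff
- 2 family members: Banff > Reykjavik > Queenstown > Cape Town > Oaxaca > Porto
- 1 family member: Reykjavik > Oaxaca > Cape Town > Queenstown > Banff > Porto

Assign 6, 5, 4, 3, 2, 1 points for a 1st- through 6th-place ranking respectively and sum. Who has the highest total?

Porto

Porto: 2·3 + 9·6 + 1·6 + 4·5 + 2·1 + 1·1 = 89
Cape Town: 2·5 + 9·1 + 1·4 + 4·6 + 2·3 + 1·4 = 57
Reykjavik: 2·1 + 9·2 + 1·2 + 4·2 + 2·5 + 1·6 = 46
Queenstown: 2·4 + 9·3 + 1·1 + 4·4 + 2·4 + 1·3 = 63
Oaxaca: 2·2 + 9·4 + 1·3 + 4·3 + 2·2 + 1·5 = 64
Banff: 2·6 + 9·5 + 1·5 + 4·1 + 2·6 + 1·2 = 80
Porto has the highest Borda score (89).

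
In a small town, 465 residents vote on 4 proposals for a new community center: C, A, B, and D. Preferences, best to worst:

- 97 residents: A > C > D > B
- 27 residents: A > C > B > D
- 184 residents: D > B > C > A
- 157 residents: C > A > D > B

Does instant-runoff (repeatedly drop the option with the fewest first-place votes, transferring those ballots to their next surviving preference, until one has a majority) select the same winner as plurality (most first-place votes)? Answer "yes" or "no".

no

Instant-runoff — R1 C 157, A 124, B 0, D 184 (B out); R2 C 157, A 124, D 184 (A out); R3 C 281, D 184 (C winner). Winner: C.
Plurality — first-place votes: C 157, A 124, B 0, D 184. Winner: D.
The two methods disagree.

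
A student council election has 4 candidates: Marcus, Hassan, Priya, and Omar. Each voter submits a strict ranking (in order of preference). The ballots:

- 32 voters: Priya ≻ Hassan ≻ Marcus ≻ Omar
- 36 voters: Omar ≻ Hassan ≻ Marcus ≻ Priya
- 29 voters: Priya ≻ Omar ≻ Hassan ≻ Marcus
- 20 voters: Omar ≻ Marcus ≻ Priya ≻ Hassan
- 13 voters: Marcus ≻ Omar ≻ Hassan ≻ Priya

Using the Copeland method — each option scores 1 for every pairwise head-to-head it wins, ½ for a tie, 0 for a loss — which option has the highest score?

Marcus: beats Priya; loses to Hassan and Omar → score 1.
Hassan: beats Marcus; loses to Priya and Omar → score 1.
Priya: beats Hassan; loses to Marcus and Omar → score 1.
Omar: beats Marcus, Hassan, and Priya → score 3.
Omar has the best pairwise record.

Omar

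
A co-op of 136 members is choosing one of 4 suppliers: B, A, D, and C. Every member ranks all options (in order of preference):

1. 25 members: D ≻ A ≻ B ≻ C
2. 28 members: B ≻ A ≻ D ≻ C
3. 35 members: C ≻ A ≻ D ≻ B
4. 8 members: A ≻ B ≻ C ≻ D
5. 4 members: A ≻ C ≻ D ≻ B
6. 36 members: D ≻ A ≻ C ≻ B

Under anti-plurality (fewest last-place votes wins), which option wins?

Last-place votes: B 75, A 0, D 8, C 53.
A is ranked last by the fewest voters, so A wins.

A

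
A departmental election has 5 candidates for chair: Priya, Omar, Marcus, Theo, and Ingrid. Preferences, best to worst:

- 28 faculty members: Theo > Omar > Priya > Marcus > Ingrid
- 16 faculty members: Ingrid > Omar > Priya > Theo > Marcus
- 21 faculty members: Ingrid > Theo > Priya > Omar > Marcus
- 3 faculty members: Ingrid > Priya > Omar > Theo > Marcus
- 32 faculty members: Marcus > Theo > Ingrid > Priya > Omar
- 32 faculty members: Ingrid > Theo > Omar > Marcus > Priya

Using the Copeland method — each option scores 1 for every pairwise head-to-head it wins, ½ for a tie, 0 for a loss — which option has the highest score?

Ingrid

Priya: beats Marcus; loses to Omar, Theo, and Ingrid → score 1.
Omar: beats Priya and Marcus; loses to Theo and Ingrid → score 2.
Marcus: loses to Priya, Omar, Theo, and Ingrid → score 0.
Theo: beats Priya, Omar, and Marcus; loses to Ingrid → score 3.
Ingrid: beats Priya, Omar, Marcus, and Theo → score 4.
Ingrid has the best pairwise record.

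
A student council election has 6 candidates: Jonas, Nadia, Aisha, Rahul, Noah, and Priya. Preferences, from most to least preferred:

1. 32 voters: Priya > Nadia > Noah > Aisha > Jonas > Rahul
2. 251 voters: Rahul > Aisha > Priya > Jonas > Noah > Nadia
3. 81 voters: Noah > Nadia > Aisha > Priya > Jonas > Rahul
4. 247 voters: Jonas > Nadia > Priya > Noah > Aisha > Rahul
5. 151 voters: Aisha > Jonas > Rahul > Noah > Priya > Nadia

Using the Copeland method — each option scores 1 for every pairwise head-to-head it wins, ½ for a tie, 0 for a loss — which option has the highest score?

Aisha

Jonas: beats Nadia, Rahul, Noah, and Priya; loses to Aisha → score 4.
Nadia: loses to Jonas, Aisha, Rahul, Noah, and Priya → score 0.
Aisha: beats Jonas, Nadia, Rahul, Noah, and Priya → score 5.
Rahul: beats Nadia, Noah, and Priya; loses to Jonas and Aisha → score 3.
Noah: beats Nadia; loses to Jonas, Aisha, Rahul, and Priya → score 1.
Priya: beats Nadia and Noah; loses to Jonas, Aisha, and Rahul → score 2.
Aisha has the best pairwise record.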